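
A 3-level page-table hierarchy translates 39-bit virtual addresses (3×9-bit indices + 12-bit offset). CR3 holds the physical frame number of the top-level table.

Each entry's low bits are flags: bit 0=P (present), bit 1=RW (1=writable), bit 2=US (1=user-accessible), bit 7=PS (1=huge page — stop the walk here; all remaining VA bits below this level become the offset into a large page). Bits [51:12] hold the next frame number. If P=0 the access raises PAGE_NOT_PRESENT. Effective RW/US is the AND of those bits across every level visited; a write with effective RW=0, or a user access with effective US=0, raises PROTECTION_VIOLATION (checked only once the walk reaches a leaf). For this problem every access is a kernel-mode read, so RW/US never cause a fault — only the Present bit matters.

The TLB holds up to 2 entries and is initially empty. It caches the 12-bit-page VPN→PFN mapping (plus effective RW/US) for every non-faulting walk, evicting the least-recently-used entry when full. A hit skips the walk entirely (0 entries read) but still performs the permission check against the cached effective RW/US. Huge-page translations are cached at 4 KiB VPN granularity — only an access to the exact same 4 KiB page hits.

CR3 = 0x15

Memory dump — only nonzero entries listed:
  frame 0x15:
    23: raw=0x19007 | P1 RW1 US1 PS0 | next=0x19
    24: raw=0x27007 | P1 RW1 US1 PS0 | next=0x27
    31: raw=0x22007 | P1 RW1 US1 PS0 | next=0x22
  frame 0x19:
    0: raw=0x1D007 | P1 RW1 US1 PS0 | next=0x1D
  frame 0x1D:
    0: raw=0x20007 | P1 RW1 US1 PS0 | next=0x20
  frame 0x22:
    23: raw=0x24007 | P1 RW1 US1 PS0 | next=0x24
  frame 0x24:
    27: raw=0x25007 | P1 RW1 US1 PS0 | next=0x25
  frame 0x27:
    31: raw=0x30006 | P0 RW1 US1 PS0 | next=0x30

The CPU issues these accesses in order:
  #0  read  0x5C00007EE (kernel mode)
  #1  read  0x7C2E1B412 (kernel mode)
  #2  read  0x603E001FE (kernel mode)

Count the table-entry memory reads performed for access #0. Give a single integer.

Trace:
#0 VA=0x5C00007EE (r,kernel):
  L0 @0x15[23] → 0x19007  P=1,RW=1,US=1,PS=0
  L1 @0x19[0] → 0x1D007  P=1,RW=1,US=1,PS=0
  L2 @0x1D[0] → 0x20007  P=1,RW=1,US=1,PS=0
  → PA=0x207EE  (3 entries read)
#1 VA=0x7C2E1B412 (r,kernel):
  L0 @0x15[31] → 0x22007  P=1,RW=1,US=1,PS=0
  L1 @0x22[23] → 0x24007  P=1,RW=1,US=1,PS=0
  L2 @0x24[27] → 0x25007  P=1,RW=1,US=1,PS=0
  → PA=0x25412  (3 entries read)
#2 VA=0x603E001FE (r,kernel):
  L0 @0x15[24] → 0x27007  P=1,RW=1,US=1,PS=0
  L1 @0x27[31] → 0x30006  P=0,RW=1,US=1,PS=0
  ✗ PAGE_NOT_PRESENT  [2 reads]

Entries read for #0: 3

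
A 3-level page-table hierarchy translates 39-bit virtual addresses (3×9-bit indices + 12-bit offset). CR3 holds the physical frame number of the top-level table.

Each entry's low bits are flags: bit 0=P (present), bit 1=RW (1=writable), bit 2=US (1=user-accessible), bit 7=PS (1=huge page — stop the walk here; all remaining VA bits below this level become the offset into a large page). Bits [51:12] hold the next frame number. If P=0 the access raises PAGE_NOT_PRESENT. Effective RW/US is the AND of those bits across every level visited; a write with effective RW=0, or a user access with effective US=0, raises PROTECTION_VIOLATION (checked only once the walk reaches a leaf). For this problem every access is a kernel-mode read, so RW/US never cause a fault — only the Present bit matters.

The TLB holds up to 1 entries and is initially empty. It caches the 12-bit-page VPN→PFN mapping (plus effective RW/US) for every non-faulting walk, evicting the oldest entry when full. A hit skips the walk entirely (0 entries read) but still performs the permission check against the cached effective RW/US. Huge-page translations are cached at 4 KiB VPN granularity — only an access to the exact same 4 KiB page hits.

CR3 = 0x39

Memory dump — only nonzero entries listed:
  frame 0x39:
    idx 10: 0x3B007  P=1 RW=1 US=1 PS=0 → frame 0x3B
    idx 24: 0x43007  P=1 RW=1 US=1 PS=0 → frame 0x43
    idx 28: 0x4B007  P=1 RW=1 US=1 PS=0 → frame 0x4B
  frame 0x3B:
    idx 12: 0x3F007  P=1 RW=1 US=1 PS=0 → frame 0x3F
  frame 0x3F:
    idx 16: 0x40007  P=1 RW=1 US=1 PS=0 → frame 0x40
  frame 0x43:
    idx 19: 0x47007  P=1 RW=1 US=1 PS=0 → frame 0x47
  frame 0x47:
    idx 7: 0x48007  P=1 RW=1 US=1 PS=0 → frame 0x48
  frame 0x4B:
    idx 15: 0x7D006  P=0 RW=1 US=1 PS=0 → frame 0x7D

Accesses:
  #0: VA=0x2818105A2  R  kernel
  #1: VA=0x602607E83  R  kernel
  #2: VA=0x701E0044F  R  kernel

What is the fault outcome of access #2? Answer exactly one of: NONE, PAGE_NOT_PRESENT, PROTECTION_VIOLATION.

Trace:
#0 VA=0x2818105A2 (r,kernel):
  L0: frame=0x39 idx=10 entry=0x3B007 [P=1 RW=1 US=1 PS=0]
  L1: frame=0x3B idx=12 entry=0x3F007 [P=1 RW=1 US=1 PS=0]
  L2: frame=0x3F idx=16 entry=0x40007 [P=1 RW=1 US=1 PS=0]
  ⇒ phys 0x405A2  [3 reads]
#1 VA=0x602607E83 (r,kernel):
  L0: frame=0x39 idx=24 entry=0x43007 [P=1 RW=1 US=1 PS=0]
  L1: frame=0x43 idx=19 entry=0x47007 [P=1 RW=1 US=1 PS=0]
  L2: frame=0x47 idx=7 entry=0x48007 [P=1 RW=1 US=1 PS=0]
  ⇒ phys 0x48E83  [3 reads]
#2 VA=0x701E0044F (r,kernel):
  L0: frame=0x39 idx=28 entry=0x4B007 [P=1 RW=1 US=1 PS=0]
  L1: frame=0x4B idx=15 entry=0x7D006 [P=0 RW=1 US=1 PS=0]
  ⇒ fault: PAGE_NOT_PRESENT  — 2 lookups

Access #2 fault: PAGE_NOT_PRESENT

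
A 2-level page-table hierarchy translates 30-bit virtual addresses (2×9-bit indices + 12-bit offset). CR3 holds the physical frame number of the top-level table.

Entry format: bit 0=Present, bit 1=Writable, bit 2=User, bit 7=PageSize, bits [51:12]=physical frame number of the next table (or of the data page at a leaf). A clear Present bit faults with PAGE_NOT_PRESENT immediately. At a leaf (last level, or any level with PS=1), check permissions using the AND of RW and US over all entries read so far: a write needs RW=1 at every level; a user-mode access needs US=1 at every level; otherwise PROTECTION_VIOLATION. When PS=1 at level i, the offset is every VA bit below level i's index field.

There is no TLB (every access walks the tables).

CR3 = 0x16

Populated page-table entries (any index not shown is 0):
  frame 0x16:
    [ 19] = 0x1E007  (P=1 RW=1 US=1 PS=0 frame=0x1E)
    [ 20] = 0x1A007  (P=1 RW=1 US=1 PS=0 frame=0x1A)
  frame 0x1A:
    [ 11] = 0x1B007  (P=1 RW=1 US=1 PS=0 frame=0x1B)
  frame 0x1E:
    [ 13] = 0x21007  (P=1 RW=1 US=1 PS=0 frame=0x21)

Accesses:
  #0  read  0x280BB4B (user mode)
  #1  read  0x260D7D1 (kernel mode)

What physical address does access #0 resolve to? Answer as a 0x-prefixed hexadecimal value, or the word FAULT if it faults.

Trace:
#0 VA=0x280BB4B (r,user):
  L0 @0x16[20] → 0x1A007  P=1,RW=1,US=1,PS=0
  L1 @0x1A[11] → 0x1B007  P=1,RW=1,US=1,PS=0
  ✓ 0x1BB4B  — 2 lookups
#1 VA=0x260D7D1 (r,kernel):
  L0 @0x16[19] → 0x1E007  P=1,RW=1,US=1,PS=0
  L1 @0x1E[13] → 0x21007  P=1,RW=1,US=1,PS=0
  ✓ 0x217D1  — 2 lookups

Access #0 PA: 0x1BB4B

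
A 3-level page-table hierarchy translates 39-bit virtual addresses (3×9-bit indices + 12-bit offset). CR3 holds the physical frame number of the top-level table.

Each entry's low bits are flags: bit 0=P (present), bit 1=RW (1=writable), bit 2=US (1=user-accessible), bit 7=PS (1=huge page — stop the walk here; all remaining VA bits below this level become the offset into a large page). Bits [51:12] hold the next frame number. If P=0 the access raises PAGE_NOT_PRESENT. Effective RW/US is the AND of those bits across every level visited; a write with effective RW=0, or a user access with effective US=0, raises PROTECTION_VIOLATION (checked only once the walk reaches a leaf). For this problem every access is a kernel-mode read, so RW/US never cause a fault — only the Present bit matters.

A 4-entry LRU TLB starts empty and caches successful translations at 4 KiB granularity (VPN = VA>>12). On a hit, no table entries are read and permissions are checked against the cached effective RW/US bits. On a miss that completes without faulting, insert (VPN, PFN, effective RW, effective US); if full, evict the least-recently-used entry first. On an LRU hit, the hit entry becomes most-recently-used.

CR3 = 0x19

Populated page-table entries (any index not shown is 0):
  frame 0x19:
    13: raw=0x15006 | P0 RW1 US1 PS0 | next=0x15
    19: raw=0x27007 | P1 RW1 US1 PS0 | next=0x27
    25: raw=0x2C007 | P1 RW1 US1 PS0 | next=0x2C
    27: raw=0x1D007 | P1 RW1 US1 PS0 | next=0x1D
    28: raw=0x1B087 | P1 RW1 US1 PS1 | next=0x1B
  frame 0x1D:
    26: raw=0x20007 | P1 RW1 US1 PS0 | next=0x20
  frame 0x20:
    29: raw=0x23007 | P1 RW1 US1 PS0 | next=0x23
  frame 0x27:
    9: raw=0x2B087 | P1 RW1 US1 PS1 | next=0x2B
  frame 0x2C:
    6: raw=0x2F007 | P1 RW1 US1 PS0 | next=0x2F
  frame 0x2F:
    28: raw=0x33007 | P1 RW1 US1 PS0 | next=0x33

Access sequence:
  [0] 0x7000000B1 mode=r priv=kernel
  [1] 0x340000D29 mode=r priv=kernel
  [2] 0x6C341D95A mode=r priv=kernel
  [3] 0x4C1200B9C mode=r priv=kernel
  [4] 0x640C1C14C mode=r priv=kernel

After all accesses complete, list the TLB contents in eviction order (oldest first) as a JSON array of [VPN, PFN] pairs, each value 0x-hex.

Trace:
#0 VA=0x7000000B1 (r,kernel):
  [0] read 0x19 idx=28: raw=0x1B087 flags P=1 W=1 U=1 S=1
  ✓ 0x1B0B1 (huge @L0)  — 1 lookups
#1 VA=0x340000D29 (r,kernel):
  [0] read 0x19 idx=13: raw=0x15006 flags P=0 W=1 U=1 S=0
  → PAGE_NOT_PRESENT  (1 entries read)
#2 VA=0x6C341D95A (r,kernel):
  [0] read 0x19 idx=27: raw=0x1D007 flags P=1 W=1 U=1 S=0
  [1] read 0x1D idx=26: raw=0x20007 flags P=1 W=1 U=1 S=0
  [2] read 0x20 idx=29: raw=0x23007 flags P=1 W=1 U=1 S=0
  ✓ 0x2395A  — 3 lookups
#3 VA=0x4C1200B9C (r,kernel):
  [0] read 0x19 idx=19: raw=0x27007 flags P=1 W=1 U=1 S=0
  [1] read 0x27 idx=9: raw=0x2B087 flags P=1 W=1 U=1 S=1
  ✓ 0x2BB9C (huge @L1)  — 2 lookups
#4 VA=0x640C1C14C (r,kernel):
  [0] read 0x19 idx=25: raw=0x2C007 flags P=1 W=1 U=1 S=0
  [1] read 0x2C idx=6: raw=0x2F007 flags P=1 W=1 U=1 S=0
  [2] read 0x2F idx=28: raw=0x33007 flags P=1 W=1 U=1 S=0
  ✓ 0x3314C  — 3 lookups

TLB: [["0x700000", "0x1B"], ["0x6C341D", "0x23"], ["0x4C1200", "0x2B"], ["0x640C1C", "0x33"]]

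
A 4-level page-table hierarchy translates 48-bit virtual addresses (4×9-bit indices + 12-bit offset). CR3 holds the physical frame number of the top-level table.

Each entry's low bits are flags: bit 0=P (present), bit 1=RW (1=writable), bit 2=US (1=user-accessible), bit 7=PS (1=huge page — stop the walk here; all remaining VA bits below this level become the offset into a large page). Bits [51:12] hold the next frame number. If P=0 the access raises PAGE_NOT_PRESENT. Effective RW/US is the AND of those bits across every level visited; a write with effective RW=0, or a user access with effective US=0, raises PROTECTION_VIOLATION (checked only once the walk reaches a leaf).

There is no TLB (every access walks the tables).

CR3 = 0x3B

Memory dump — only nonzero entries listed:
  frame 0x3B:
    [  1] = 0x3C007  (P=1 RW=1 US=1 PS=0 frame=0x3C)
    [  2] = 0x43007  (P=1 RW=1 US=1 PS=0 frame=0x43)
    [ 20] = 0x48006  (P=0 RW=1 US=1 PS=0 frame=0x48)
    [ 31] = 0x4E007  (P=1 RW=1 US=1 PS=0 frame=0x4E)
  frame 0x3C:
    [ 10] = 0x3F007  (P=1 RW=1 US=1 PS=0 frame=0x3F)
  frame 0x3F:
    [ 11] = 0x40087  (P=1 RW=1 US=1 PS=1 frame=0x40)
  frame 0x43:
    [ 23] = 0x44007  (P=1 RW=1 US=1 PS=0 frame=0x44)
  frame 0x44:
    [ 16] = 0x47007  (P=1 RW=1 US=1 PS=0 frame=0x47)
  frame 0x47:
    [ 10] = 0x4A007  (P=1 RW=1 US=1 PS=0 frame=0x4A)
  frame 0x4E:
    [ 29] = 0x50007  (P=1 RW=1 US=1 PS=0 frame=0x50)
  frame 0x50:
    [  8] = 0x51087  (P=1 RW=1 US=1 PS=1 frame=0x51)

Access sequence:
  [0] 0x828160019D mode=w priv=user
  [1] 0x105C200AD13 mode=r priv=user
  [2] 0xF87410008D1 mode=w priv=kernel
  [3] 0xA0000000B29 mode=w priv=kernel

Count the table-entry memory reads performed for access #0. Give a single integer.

Per-access translation:
#0 VA=0x828160019D (w,user):
  [0] read 0x3B idx=1: raw=0x3C007 flags P=1 W=1 U=1 S=0
  [1] read 0x3C idx=10: raw=0x3F007 flags P=1 W=1 U=1 S=0
  [2] read 0x3F idx=11: raw=0x40087 flags P=1 W=1 U=1 S=1
  ⇒ phys 0x4019D (huge @L2)  [3 reads]
#1 VA=0x105C200AD13 (r,user):
  [0] read 0x3B idx=2: raw=0x43007 flags P=1 W=1 U=1 S=0
  [1] read 0x43 idx=23: raw=0x44007 flags P=1 W=1 U=1 S=0
  [2] read 0x44 idx=16: raw=0x47007 flags P=1 W=1 U=1 S=0
  [3] read 0x47 idx=10: raw=0x4A007 flags P=1 W=1 U=1 S=0
  ⇒ phys 0x4AD13  [4 reads]
#2 VA=0xF87410008D1 (w,kernel):
  [0] read 0x3B idx=31: raw=0x4E007 flags P=1 W=1 U=1 S=0
  [1] read 0x4E idx=29: raw=0x50007 flags P=1 W=1 U=1 S=0
  [2] read 0x50 idx=8: raw=0x51087 flags P=1 W=1 U=1 S=1
  ⇒ phys 0x518D1 (huge @L2)  [3 reads]
#3 VA=0xA0000000B29 (w,kernel):
  [0] read 0x3B idx=20: raw=0x48006 flags P=0 W=1 U=1 S=0
  → PAGE_NOT_PRESENT  (1 entries read)

Entries read for #0: 3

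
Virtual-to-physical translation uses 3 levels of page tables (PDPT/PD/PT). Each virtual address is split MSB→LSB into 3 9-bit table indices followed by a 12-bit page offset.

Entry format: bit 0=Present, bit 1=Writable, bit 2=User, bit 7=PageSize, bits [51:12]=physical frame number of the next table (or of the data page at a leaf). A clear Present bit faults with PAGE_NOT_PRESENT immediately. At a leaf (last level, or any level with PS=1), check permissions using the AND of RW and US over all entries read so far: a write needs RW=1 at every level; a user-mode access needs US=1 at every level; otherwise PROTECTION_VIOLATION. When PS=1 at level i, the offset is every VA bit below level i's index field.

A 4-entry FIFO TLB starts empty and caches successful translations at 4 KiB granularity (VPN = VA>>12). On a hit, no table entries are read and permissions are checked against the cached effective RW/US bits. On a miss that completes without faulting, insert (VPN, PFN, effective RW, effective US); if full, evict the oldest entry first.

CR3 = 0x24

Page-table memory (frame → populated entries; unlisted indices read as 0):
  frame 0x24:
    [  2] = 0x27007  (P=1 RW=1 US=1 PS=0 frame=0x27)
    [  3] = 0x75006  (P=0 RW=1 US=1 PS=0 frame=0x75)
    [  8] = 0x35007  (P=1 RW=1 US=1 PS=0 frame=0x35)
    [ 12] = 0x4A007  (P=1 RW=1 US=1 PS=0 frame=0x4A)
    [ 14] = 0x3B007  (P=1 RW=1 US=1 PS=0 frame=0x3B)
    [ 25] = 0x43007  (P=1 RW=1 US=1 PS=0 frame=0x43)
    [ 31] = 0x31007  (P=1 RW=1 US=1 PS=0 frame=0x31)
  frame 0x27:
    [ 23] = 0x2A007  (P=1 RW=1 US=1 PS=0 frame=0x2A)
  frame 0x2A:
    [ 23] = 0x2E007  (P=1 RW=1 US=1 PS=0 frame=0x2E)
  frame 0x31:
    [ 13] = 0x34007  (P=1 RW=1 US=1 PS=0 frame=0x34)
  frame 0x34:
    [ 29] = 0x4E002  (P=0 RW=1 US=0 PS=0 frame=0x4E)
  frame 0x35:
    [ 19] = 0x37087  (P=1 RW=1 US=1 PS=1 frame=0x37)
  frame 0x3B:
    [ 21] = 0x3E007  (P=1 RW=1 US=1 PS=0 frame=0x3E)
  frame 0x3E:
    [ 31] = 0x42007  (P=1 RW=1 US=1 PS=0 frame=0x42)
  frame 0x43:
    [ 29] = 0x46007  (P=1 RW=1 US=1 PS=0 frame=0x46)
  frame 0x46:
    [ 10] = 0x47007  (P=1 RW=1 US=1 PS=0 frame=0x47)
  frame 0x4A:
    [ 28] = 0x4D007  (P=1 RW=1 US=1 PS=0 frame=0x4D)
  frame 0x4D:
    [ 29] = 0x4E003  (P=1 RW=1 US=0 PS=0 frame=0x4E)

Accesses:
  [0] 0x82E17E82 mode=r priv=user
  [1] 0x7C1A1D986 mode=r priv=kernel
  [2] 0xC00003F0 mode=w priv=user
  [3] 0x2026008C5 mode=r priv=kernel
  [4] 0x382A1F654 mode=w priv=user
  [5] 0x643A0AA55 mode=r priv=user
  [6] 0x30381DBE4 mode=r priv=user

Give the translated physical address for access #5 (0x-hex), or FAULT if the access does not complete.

Walk each access:
#0 VA=0x82E17E82 (r,user):
  L0: frame=0x24 idx=2 entry=0x27007 [P=1 RW=1 US=1 PS=0]
  L1: frame=0x27 idx=23 entry=0x2A007 [P=1 RW=1 US=1 PS=0]
  L2: frame=0x2A idx=23 entry=0x2E007 [P=1 RW=1 US=1 PS=0]
  ✓ 0x2EE82  — 3 lookups
#1 VA=0x7C1A1D986 (r,kernel):
  L0: frame=0x24 idx=31 entry=0x31007 [P=1 RW=1 US=1 PS=0]
  L1: frame=0x31 idx=13 entry=0x34007 [P=1 RW=1 US=1 PS=0]
  L2: frame=0x34 idx=29 entry=0x4E002 [P=0 RW=1 US=0 PS=0]
  ✗ PAGE_NOT_PRESENT  [3 reads]
#2 VA=0xC00003F0 (w,user):
  L0: frame=0x24 idx=3 entry=0x75006 [P=0 RW=1 US=1 PS=0]
  ✗ PAGE_NOT_PRESENT  [1 reads]
#3 VA=0x2026008C5 (r,kernel):
  L0: frame=0x24 idx=8 entry=0x35007 [P=1 RW=1 US=1 PS=0]
  L1: frame=0x35 idx=19 entry=0x37087 [P=1 RW=1 US=1 PS=1]
  ✓ 0x378C5 (huge @L1)  — 2 lookups
#4 VA=0x382A1F654 (w,user):
  L0: frame=0x24 idx=14 entry=0x3B007 [P=1 RW=1 US=1 PS=0]
  L1: frame=0x3B idx=21 entry=0x3E007 [P=1 RW=1 US=1 PS=0]
  L2: frame=0x3E idx=31 entry=0x42007 [P=1 RW=1 US=1 PS=0]
  ✓ 0x42654  — 3 lookups
#5 VA=0x643A0AA55 (r,user):
  L0: frame=0x24 idx=25 entry=0x43007 [P=1 RW=1 US=1 PS=0]
  L1: frame=0x43 idx=29 entry=0x46007 [P=1 RW=1 US=1 PS=0]
  L2: frame=0x46 idx=10 entry=0x47007 [P=1 RW=1 US=1 PS=0]
  ✓ 0x47A55  — 3 lookups
#6 VA=0x30381DBE4 (r,user):
  L0: frame=0x24 idx=12 entry=0x4A007 [P=1 RW=1 US=1 PS=0]
  L1: frame=0x4A idx=28 entry=0x4D007 [P=1 RW=1 US=1 PS=0]
  L2: frame=0x4D idx=29 entry=0x4E003 [P=1 RW=1 US=0 PS=0]
  ✗ PROTECTION_VIOLATION  [3 reads]

Access #5 PA: 0x47A55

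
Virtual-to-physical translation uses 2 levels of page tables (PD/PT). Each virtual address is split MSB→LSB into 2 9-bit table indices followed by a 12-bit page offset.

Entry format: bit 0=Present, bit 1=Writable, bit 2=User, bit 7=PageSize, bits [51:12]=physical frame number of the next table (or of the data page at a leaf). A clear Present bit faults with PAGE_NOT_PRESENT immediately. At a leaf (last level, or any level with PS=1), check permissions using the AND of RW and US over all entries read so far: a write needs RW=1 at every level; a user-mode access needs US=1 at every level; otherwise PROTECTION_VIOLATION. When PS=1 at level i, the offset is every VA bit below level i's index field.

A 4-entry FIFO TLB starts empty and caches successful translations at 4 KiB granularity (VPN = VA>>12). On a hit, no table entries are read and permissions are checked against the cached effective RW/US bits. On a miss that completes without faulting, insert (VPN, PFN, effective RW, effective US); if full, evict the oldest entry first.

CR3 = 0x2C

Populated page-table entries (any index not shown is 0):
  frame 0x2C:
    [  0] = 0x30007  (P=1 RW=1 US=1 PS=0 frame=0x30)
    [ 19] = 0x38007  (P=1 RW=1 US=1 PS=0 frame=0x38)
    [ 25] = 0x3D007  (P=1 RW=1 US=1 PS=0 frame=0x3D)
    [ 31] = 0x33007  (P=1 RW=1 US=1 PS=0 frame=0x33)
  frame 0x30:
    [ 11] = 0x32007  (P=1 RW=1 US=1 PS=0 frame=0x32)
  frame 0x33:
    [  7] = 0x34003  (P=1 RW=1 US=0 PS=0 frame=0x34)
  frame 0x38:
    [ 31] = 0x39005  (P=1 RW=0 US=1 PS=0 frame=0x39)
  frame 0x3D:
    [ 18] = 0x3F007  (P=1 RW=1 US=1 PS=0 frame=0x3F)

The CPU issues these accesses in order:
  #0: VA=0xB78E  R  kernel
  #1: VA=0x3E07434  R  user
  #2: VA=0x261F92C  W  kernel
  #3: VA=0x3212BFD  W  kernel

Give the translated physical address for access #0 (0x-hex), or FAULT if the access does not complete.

Walk each access:
#0 VA=0xB78E (r,kernel):
  L0: frame=0x2C idx=0 entry=0x30007 [P=1 RW=1 US=1 PS=0]
  L1: frame=0x30 idx=11 entry=0x32007 [P=1 RW=1 US=1 PS=0]
  → PA=0x3278E  (2 entries read)
#1 VA=0x3E07434 (r,user):
  L0: frame=0x2C idx=31 entry=0x33007 [P=1 RW=1 US=1 PS=0]
  L1: frame=0x33 idx=7 entry=0x34003 [P=1 RW=1 US=0 PS=0]
  ⇒ fault: PROTECTION_VIOLATION  — 2 lookups
#2 VA=0x261F92C (w,kernel):
  L0: frame=0x2C idx=19 entry=0x38007 [P=1 RW=1 US=1 PS=0]
  L1: frame=0x38 idx=31 entry=0x39005 [P=1 RW=0 US=1 PS=0]
  ⇒ fault: PROTECTION_VIOLATION  — 2 lookups
#3 VA=0x3212BFD (w,kernel):
  L0: frame=0x2C idx=25 entry=0x3D007 [P=1 RW=1 US=1 PS=0]
  L1: frame=0x3D idx=18 entry=0x3F007 [P=1 RW=1 US=1 PS=0]
  → PA=0x3FBFD  (2 entries read)

Access #0 PA: 0x3278E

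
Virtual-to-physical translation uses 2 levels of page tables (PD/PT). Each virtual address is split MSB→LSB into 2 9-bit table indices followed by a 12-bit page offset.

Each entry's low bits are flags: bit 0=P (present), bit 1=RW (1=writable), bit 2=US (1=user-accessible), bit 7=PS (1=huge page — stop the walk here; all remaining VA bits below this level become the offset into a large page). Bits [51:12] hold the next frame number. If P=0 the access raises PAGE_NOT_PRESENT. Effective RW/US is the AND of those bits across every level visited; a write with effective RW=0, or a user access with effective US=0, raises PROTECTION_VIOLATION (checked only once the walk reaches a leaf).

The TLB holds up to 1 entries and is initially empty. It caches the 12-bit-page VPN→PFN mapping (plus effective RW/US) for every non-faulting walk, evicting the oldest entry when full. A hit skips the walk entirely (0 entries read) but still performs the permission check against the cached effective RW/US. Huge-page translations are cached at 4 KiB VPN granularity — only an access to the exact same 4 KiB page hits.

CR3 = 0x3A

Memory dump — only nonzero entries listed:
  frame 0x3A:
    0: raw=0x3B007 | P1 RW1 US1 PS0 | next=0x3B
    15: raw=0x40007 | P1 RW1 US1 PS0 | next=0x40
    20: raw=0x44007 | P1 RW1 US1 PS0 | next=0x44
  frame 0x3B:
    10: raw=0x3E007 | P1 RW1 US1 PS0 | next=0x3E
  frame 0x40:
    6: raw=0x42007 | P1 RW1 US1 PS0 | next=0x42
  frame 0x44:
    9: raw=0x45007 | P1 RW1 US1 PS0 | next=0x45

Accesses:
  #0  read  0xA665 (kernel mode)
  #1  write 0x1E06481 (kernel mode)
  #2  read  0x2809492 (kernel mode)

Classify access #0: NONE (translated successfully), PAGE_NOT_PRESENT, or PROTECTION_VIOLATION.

Trace:
#0 VA=0xA665 (r,kernel):
  lvl0: tbl 0x3A, slot 0 ⇒ 0x3B007 (P1/RW1/US1/PS0)
  lvl1: tbl 0x3B, slot 10 ⇒ 0x3E007 (P1/RW1/US1/PS0)
  ✓ 0x3E665  — 2 lookups
#1 VA=0x1E06481 (w,kernel):
  lvl0: tbl 0x3A, slot 15 ⇒ 0x40007 (P1/RW1/US1/PS0)
  lvl1: tbl 0x40, slot 6 ⇒ 0x42007 (P1/RW1/US1/PS0)
  ✓ 0x42481  — 2 lookups
#2 VA=0x2809492 (r,kernel):
  lvl0: tbl 0x3A, slot 20 ⇒ 0x44007 (P1/RW1/US1/PS0)
  lvl1: tbl 0x44, slot 9 ⇒ 0x45007 (P1/RW1/US1/PS0)
  ✓ 0x45492  — 2 lookups

Access #0 fault: NONE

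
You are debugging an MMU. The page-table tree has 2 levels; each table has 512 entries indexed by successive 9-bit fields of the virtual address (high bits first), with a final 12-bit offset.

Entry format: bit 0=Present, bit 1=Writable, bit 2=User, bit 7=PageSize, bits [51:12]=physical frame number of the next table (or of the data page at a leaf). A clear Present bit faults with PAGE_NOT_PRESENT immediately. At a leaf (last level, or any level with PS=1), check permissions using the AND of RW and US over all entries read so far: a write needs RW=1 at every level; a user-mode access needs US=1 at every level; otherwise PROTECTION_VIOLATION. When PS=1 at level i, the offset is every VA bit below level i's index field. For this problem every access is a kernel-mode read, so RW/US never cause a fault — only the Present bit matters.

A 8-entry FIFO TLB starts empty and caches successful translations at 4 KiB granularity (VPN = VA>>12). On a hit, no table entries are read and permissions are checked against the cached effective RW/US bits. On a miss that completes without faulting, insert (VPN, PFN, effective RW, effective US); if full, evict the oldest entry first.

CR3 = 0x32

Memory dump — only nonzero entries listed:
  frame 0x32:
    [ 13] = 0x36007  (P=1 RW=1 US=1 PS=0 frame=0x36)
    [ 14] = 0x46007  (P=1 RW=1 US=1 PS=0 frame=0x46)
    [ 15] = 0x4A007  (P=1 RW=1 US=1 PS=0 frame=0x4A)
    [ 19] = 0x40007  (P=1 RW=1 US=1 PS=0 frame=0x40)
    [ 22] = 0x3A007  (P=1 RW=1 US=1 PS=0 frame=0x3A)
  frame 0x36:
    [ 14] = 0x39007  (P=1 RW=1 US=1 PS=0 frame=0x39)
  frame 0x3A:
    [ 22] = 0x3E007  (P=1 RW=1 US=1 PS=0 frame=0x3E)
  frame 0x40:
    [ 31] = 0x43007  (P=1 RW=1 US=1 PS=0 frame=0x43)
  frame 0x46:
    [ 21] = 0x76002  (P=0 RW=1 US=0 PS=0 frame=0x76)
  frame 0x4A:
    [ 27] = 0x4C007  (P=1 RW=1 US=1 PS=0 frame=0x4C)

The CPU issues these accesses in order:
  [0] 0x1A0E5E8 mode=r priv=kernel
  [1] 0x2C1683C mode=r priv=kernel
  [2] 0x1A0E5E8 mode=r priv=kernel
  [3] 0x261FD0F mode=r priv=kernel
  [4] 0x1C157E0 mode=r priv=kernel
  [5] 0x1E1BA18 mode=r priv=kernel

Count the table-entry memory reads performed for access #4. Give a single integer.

Per-access translation:
#0 VA=0x1A0E5E8 (r,kernel):
  L0 @0x32[13] → 0x36007  P=1,RW=1,US=1,PS=0
  L1 @0x36[14] → 0x39007  P=1,RW=1,US=1,PS=0
  ✓ 0x395E8  — 2 lookups
#1 VA=0x2C1683C (r,kernel):
  L0 @0x32[22] → 0x3A007  P=1,RW=1,US=1,PS=0
  L1 @0x3A[22] → 0x3E007  P=1,RW=1,US=1,PS=0
  ✓ 0x3E83C  — 2 lookups
#2 VA=0x1A0E5E8 (r,kernel):
  TLB hit vpn=0x1A0E → PA=0x395E8
#3 VA=0x261FD0F (r,kernel):
  L0 @0x32[19] → 0x40007  P=1,RW=1,US=1,PS=0
  L1 @0x40[31] → 0x43007  P=1,RW=1,US=1,PS=0
  ✓ 0x43D0F  — 2 lookups
#4 VA=0x1C157E0 (r,kernel):
  L0 @0x32[14] → 0x46007  P=1,RW=1,US=1,PS=0
  L1 @0x46[21] → 0x76002  P=0,RW=1,US=0,PS=0
  ✗ PAGE_NOT_PRESENT  [2 reads]
#5 VA=0x1E1BA18 (r,kernel):
  L0 @0x32[15] → 0x4A007  P=1,RW=1,US=1,PS=0
  L1 @0x4A[27] → 0x4C007  P=1,RW=1,US=1,PS=0
  ✓ 0x4CA18  — 2 lookups

Entries read for #4: 2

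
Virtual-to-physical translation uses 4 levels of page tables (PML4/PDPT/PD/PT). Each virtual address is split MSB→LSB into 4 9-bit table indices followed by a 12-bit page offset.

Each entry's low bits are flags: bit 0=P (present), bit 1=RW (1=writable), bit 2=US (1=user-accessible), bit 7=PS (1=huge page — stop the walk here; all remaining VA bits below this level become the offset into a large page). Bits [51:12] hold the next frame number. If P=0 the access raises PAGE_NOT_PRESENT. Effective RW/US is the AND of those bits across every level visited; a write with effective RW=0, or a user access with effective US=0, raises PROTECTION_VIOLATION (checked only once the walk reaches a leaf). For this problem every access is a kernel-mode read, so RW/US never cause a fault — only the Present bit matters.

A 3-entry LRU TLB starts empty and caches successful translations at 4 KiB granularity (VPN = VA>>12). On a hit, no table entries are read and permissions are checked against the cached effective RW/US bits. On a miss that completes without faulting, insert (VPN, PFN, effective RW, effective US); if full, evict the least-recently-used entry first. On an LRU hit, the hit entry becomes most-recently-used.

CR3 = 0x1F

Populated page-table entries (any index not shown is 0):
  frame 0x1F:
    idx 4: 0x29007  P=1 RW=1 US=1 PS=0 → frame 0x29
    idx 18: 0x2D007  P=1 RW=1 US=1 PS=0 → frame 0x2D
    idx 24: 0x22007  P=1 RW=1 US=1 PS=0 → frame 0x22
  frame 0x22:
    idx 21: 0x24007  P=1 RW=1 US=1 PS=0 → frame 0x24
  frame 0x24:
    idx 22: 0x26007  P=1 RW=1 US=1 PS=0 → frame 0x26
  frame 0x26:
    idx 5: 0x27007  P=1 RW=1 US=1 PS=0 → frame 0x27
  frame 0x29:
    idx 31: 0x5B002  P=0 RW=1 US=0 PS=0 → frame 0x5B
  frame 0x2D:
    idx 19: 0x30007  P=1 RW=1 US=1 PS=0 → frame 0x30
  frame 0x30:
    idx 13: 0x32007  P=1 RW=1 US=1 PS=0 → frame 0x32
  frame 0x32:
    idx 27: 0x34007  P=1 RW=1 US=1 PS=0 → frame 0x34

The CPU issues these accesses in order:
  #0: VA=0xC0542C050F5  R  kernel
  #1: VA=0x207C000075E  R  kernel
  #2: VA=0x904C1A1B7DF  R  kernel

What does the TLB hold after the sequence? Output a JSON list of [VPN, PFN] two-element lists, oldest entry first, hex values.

Per-access translation:
#0 VA=0xC0542C050F5 (r,kernel):
  L0: frame=0x1F idx=24 entry=0x22007 [P=1 RW=1 US=1 PS=0]
  L1: frame=0x22 idx=21 entry=0x24007 [P=1 RW=1 US=1 PS=0]
  L2: frame=0x24 idx=22 entry=0x26007 [P=1 RW=1 US=1 PS=0]
  L3: frame=0x26 idx=5 entry=0x27007 [P=1 RW=1 US=1 PS=0]
  ✓ 0x270F5  — 4 lookups
#1 VA=0x207C000075E (r,kernel):
  L0: frame=0x1F idx=4 entry=0x29007 [P=1 RW=1 US=1 PS=0]
  L1: frame=0x29 idx=31 entry=0x5B002 [P=0 RW=1 US=0 PS=0]
  → PAGE_NOT_PRESENT  (2 entries read)
#2 VA=0x904C1A1B7DF (r,kernel):
  L0: frame=0x1F idx=18 entry=0x2D007 [P=1 RW=1 US=1 PS=0]
  L1: frame=0x2D idx=19 entry=0x30007 [P=1 RW=1 US=1 PS=0]
  L2: frame=0x30 idx=13 entry=0x32007 [P=1 RW=1 US=1 PS=0]
  L3: frame=0x32 idx=27 entry=0x34007 [P=1 RW=1 US=1 PS=0]
  ✓ 0x347DF  — 4 lookups

TLB: [["0xC0542C05", "0x27"], ["0x904C1A1B", "0x34"]]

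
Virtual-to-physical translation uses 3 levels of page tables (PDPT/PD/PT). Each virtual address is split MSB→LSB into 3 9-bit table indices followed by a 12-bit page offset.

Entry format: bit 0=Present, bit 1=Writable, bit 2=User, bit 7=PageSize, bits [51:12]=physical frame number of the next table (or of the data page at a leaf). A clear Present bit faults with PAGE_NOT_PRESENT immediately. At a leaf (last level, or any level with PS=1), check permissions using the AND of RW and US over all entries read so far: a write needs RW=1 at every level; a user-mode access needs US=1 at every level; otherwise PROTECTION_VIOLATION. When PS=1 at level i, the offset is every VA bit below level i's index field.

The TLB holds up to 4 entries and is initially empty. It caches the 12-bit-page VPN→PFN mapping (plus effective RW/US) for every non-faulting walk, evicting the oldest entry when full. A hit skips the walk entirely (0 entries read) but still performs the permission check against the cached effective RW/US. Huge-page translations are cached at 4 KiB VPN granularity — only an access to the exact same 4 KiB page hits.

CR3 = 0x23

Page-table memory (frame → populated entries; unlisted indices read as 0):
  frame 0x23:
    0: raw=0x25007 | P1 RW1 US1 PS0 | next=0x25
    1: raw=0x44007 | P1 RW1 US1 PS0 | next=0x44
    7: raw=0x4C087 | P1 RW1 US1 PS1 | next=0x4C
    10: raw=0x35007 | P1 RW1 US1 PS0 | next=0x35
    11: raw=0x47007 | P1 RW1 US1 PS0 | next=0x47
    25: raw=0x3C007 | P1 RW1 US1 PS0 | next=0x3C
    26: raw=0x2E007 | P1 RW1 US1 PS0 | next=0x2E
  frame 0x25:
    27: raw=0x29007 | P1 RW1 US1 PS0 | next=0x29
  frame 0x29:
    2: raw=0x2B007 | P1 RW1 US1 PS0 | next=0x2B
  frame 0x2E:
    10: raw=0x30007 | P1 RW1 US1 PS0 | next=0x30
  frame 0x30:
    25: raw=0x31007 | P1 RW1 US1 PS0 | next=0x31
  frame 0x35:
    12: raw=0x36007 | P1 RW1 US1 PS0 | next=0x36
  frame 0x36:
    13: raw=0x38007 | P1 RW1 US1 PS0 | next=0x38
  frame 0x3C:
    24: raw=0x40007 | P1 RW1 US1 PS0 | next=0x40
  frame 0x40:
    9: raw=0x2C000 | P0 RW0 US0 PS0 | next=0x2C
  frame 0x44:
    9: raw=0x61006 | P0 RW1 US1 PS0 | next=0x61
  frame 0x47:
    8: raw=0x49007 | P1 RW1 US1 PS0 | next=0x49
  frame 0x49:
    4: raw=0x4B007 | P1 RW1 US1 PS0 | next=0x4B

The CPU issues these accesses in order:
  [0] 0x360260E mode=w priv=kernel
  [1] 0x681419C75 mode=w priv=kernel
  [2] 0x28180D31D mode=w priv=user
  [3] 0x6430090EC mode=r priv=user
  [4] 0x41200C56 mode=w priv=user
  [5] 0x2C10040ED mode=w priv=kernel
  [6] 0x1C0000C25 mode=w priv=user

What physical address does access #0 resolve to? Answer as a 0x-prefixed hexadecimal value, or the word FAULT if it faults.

Trace:
#0 VA=0x360260E (w,kernel):
  L0 @0x23[0] → 0x25007  P=1,RW=1,US=1,PS=0
  L1 @0x25[27] → 0x29007  P=1,RW=1,US=1,PS=0
  L2 @0x29[2] → 0x2B007  P=1,RW=1,US=1,PS=0
  → PA=0x2B60E  (3 entries read)
#1 VA=0x681419C75 (w,kernel):
  L0 @0x23[26] → 0x2E007  P=1,RW=1,US=1,PS=0
  L1 @0x2E[10] → 0x30007  P=1,RW=1,US=1,PS=0
  L2 @0x30[25] → 0x31007  P=1,RW=1,US=1,PS=0
  → PA=0x31C75  (3 entries read)
#2 VA=0x28180D31D (w,user):
  L0 @0x23[10] → 0x35007  P=1,RW=1,US=1,PS=0
  L1 @0x35[12] → 0x36007  P=1,RW=1,US=1,PS=0
  L2 @0x36[13] → 0x38007  P=1,RW=1,US=1,PS=0
  → PA=0x3831D  (3 entries read)
#3 VA=0x6430090EC (r,user):
  L0 @0x23[25] → 0x3C007  P=1,RW=1,US=1,PS=0
  L1 @0x3C[24] → 0x40007  P=1,RW=1,US=1,PS=0
  L2 @0x40[9] → 0x2C000  P=0,RW=0,US=0,PS=0
  → PAGE_NOT_PRESENT  (3 entries read)
#4 VA=0x41200C56 (w,user):
  L0 @0x23[1] → 0x44007  P=1,RW=1,US=1,PS=0
  L1 @0x44[9] → 0x61006  P=0,RW=1,US=1,PS=0
  → PAGE_NOT_PRESENT  (2 entries read)
#5 VA=0x2C10040ED (w,kernel):
  L0 @0x23[11] → 0x47007  P=1,RW=1,US=1,PS=0
  L1 @0x47[8] → 0x49007  P=1,RW=1,US=1,PS=0
  L2 @0x49[4] → 0x4B007  P=1,RW=1,US=1,PS=0
  → PA=0x4B0ED  (3 entries read)
#6 VA=0x1C0000C25 (w,user):
  L0 @0x23[7] → 0x4C087  P=1,RW=1,US=1,PS=1
  → PA=0x4CC25 (huge @L0)  (1 entries read)

Access #0 PA: 0x2B60E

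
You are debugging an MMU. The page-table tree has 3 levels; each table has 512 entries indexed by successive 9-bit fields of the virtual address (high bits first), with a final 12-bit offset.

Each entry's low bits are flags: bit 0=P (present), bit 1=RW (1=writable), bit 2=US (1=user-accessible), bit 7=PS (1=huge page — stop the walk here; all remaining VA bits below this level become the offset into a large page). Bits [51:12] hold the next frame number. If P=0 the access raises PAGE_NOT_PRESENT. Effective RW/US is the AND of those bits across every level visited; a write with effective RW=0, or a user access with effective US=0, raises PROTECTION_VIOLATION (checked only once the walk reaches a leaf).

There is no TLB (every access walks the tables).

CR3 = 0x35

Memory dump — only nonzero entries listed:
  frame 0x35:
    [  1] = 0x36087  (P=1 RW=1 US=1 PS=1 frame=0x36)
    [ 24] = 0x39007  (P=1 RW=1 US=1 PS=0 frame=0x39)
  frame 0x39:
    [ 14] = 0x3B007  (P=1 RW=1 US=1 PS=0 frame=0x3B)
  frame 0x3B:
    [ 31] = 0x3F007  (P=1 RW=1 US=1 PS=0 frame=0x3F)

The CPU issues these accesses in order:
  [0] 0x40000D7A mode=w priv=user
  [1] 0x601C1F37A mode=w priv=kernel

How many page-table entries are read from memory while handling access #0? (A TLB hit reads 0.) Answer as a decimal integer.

Per-access translation:
#0 VA=0x40000D7A (w,user):
  lvl0: tbl 0x35, slot 1 ⇒ 0x36087 (P1/RW1/US1/PS1)
  → PA=0x36D7A (huge @L0)  (1 entries read)
#1 VA=0x601C1F37A (w,kernel):
  lvl0: tbl 0x35, slot 24 ⇒ 0x39007 (P1/RW1/US1/PS0)
  lvl1: tbl 0x39, slot 14 ⇒ 0x3B007 (P1/RW1/US1/PS0)
  lvl2: tbl 0x3B, slot 31 ⇒ 0x3F007 (P1/RW1/US1/PS0)
  → PA=0x3F37A  (3 entries read)

Entries read for #0: 1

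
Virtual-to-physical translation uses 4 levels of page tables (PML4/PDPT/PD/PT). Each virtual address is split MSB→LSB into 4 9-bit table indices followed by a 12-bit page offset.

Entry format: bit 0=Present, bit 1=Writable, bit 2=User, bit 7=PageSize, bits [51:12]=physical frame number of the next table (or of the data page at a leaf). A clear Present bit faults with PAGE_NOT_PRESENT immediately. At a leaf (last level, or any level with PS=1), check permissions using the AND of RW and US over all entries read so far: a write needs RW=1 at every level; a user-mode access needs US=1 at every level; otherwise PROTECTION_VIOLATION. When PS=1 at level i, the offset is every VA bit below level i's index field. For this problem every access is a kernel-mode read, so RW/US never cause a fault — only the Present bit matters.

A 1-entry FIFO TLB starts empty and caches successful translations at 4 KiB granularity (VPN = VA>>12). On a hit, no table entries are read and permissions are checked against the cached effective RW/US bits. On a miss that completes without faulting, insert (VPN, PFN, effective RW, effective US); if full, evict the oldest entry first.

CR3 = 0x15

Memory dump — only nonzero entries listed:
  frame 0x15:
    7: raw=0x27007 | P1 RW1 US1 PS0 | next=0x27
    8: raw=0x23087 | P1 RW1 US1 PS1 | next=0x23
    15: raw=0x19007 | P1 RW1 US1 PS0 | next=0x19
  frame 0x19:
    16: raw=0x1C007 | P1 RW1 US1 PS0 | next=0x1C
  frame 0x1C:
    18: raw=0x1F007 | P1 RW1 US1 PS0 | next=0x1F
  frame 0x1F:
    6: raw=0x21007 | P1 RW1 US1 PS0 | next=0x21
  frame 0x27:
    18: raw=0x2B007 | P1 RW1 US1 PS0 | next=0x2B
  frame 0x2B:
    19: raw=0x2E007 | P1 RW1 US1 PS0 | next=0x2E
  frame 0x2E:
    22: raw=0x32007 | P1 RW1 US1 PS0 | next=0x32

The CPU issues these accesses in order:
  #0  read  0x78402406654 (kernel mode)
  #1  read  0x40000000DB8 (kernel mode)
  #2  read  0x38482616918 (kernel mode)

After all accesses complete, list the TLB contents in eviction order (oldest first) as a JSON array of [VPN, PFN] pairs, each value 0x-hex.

Walk each access:
#0 VA=0x78402406654 (r,kernel):
  L0: frame=0x15 idx=15 entry=0x19007 [P=1 RW=1 US=1 PS=0]
  L1: frame=0x19 idx=16 entry=0x1C007 [P=1 RW=1 US=1 PS=0]
  L2: frame=0x1C idx=18 entry=0x1F007 [P=1 RW=1 US=1 PS=0]
  L3: frame=0x1F idx=6 entry=0x21007 [P=1 RW=1 US=1 PS=0]
  ⇒ phys 0x21654  [4 reads]
#1 VA=0x40000000DB8 (r,kernel):
  L0: frame=0x15 idx=8 entry=0x23087 [P=1 RW=1 US=1 PS=1]
  ⇒ phys 0x23DB8 (huge @L0)  [1 reads]
#2 VA=0x38482616918 (r,kernel):
  L0: frame=0x15 idx=7 entry=0x27007 [P=1 RW=1 US=1 PS=0]
  L1: frame=0x27 idx=18 entry=0x2B007 [P=1 RW=1 US=1 PS=0]
  L2: frame=0x2B idx=19 entry=0x2E007 [P=1 RW=1 US=1 PS=0]
  L3: frame=0x2E idx=22 entry=0x32007 [P=1 RW=1 US=1 PS=0]
  ⇒ phys 0x32918  [4 reads]

TLB: [["0x38482616", "0x32"]]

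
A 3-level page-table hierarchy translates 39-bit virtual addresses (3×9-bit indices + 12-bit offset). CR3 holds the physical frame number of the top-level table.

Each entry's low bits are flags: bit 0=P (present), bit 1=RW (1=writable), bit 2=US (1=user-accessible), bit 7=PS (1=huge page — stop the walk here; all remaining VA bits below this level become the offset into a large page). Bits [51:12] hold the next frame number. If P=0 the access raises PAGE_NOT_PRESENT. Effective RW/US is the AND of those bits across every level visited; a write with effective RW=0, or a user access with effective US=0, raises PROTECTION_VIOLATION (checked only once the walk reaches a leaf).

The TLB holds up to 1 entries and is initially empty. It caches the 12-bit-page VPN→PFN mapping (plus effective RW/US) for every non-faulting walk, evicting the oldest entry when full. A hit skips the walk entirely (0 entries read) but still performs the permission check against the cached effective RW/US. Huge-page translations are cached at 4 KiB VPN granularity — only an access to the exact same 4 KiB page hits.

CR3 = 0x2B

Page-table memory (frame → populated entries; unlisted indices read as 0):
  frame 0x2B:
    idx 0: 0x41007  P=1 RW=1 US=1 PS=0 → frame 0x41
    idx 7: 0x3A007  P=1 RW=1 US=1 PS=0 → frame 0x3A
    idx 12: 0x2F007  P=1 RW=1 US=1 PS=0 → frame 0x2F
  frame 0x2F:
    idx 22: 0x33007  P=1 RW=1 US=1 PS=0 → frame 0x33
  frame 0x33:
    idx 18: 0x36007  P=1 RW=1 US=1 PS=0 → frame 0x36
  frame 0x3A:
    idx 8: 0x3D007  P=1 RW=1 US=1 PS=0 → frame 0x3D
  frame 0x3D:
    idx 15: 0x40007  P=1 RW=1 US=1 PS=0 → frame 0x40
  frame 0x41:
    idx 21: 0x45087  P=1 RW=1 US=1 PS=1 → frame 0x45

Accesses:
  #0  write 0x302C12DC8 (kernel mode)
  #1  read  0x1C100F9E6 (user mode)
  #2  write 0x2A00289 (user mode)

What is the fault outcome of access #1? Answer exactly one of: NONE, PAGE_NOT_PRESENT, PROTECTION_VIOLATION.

Walk each access:
#0 VA=0x302C12DC8 (w,kernel):
  [0] read 0x2B idx=12: raw=0x2F007 flags P=1 W=1 U=1 S=0
  [1] read 0x2F idx=22: raw=0x33007 flags P=1 W=1 U=1 S=0
  [2] read 0x33 idx=18: raw=0x36007 flags P=1 W=1 U=1 S=0
  → PA=0x36DC8  (3 entries read)
#1 VA=0x1C100F9E6 (r,user):
  [0] read 0x2B idx=7: raw=0x3A007 flags P=1 W=1 U=1 S=0
  [1] read 0x3A idx=8: raw=0x3D007 flags P=1 W=1 U=1 S=0
  [2] read 0x3D idx=15: raw=0x40007 flags P=1 W=1 U=1 S=0
  → PA=0x409E6  (3 entries read)
#2 VA=0x2A00289 (w,user):
  [0] read 0x2B idx=0: raw=0x41007 flags P=1 W=1 U=1 S=0
  [1] read 0x41 idx=21: raw=0x45087 flags P=1 W=1 U=1 S=1
  → PA=0x45289 (huge @L1)  (2 entries read)

Access #1 fault: NONE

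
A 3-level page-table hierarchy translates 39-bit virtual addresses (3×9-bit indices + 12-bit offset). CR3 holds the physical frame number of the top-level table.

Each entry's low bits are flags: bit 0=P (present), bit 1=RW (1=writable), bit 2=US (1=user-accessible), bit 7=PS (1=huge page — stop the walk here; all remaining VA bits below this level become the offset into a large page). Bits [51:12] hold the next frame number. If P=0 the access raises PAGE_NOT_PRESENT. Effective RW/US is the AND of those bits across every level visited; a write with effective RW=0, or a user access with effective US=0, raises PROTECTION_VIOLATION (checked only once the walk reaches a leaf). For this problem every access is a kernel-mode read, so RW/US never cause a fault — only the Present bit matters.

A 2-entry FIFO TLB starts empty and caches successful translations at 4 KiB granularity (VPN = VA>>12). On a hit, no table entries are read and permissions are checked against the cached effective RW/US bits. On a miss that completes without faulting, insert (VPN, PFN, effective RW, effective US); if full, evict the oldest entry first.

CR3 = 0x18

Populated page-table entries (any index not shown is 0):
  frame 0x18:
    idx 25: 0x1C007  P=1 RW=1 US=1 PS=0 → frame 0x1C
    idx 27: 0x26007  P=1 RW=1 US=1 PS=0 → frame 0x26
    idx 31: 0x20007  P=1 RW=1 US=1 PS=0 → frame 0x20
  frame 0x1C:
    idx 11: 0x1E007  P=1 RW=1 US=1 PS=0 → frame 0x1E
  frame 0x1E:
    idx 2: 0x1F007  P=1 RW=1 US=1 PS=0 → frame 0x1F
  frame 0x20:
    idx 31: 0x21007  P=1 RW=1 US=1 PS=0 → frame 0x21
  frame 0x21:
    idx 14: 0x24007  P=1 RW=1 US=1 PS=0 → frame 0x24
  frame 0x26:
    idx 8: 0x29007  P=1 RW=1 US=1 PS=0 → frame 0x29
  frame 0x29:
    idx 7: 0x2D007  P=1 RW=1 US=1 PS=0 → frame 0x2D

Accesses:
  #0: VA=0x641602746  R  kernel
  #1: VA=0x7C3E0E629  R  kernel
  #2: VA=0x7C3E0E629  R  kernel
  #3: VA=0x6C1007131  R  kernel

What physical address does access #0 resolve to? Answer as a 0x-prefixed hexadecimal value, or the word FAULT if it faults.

Per-access translation:
#0 VA=0x641602746 (r,kernel):
  L0: frame=0x18 idx=25 entry=0x1C007 [P=1 RW=1 US=1 PS=0]
  L1: frame=0x1C idx=11 entry=0x1E007 [P=1 RW=1 US=1 PS=0]
  L2: frame=0x1E idx=2 entry=0x1F007 [P=1 RW=1 US=1 PS=0]
  ✓ 0x1F746  — 3 lookups
#1 VA=0x7C3E0E629 (r,kernel):
  L0: frame=0x18 idx=31 entry=0x20007 [P=1 RW=1 US=1 PS=0]
  L1: frame=0x20 idx=31 entry=0x21007 [P=1 RW=1 US=1 PS=0]
  L2: frame=0x21 idx=14 entry=0x24007 [P=1 RW=1 US=1 PS=0]
  ✓ 0x24629  — 3 lookups
#2 VA=0x7C3E0E629 (r,kernel):
  TLB hit vpn=0x7C3E0E → PA=0x24629
#3 VA=0x6C1007131 (r,kernel):
  L0: frame=0x18 idx=27 entry=0x26007 [P=1 RW=1 US=1 PS=0]
  L1: frame=0x26 idx=8 entry=0x29007 [P=1 RW=1 US=1 PS=0]
  L2: frame=0x29 idx=7 entry=0x2D007 [P=1 RW=1 US=1 PS=0]
  ✓ 0x2D131  — 3 lookups

Access #0 PA: 0x1F746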